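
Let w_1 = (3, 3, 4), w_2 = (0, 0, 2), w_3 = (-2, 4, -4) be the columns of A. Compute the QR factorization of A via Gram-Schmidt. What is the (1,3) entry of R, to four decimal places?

w_1 = (3, 3, 4); ‖w_1‖ = 5.8310, so e_1 = (0.5145, 0.5145, 0.6860).
r_{13} = e_1·w_3 = -1.7150.

r_{13} = -1.7150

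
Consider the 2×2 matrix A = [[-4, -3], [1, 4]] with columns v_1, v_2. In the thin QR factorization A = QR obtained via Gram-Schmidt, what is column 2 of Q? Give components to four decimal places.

q_2 = (0.2425, 0.9701)

v_1 = (-4, 1); ‖v_1‖ = 4.1231, so q_1 = (-0.9701, 0.2425).
q_1·v_2 = (-0.9701)·(-3) + 0.2425·4 = 3.8806.
u_2 = v_2 − 3.8806·q_1 = (0.7647, 3.0588).
‖u_2‖ = 3.1530, so q_2 = (0.2425, 0.9701).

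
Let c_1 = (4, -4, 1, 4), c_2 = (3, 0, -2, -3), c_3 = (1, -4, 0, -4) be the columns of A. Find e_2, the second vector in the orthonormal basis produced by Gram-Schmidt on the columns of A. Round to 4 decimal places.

c_1 = (4, -4, 1, 4); ‖c_1‖ = 7.0000, so e_1 = (0.5714, -0.5714, 0.1429, 0.5714).
e_1·c_2 = 0.5714·3 + (-0.5714)·0 + 0.1429·(-2) + 0.5714·(-3) = -0.2857.
u_2 = c_2 + 0.2857·e_1 = (3.1633, -0.1633, -1.9592, -2.8367).
‖u_2‖ = 4.6817, so e_2 = (0.6757, -0.0349, -0.4185, -0.6059).

e_2 = (0.6757, -0.0349, -0.4185, -0.6059)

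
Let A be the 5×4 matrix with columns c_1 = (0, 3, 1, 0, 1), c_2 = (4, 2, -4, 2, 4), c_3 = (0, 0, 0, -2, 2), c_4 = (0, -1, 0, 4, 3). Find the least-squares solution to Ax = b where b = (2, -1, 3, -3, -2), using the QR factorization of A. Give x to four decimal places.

c_1 = (0, 3, 1, 0, 1); ‖c_1‖ = 3.3166, so e_1 = (0.0000, 0.9045, 0.3015, 0.0000, 0.3015).
e_1·c_2 = 0.0000·4 + 0.9045·2 + 0.3015·(-4) + 0.0000·2 + 0.3015·4 = 1.8091.
u_2 = c_2 − 1.8091·e_1 = (4.0000, 0.3636, -4.5455, 2.0000, 3.4545).
‖u_2‖ = 7.2614, so e_2 = (0.5509, 0.0501, -0.6260, 0.2754, 0.4757).
e_1·c_3 = 0.0000·0 + 0.9045·0 + 0.3015·0 + 0.0000·(-2) + 0.3015·2 = 0.6030; e_2·c_3 = 0.5509·0 + 0.0501·0 + (-0.6260)·0 + 0.2754·(-2) + 0.4757·2 = 0.4006.
u_3 = c_3 − 0.6030·e_1 − 0.4006·e_2 = (-0.2207, -0.5655, 0.0690, -2.1103, 1.6276).
‖u_3‖ = 2.7342, so e_3 = (-0.0807, -0.2068, 0.0252, -0.7718, 0.5953).
e_1·c_4 = 0.0000·0 + 0.9045·(-1) + 0.3015·0 + 0.0000·4 + 0.3015·3 = 0.0000; e_2·c_4 = 0.5509·0 + 0.0501·(-1) + (-0.6260)·0 + 0.2754·4 + 0.4757·3 = 2.4789; e_3·c_4 = (-0.0807)·0 + (-0.2068)·(-1) + 0.0252·0 + (-0.7718)·4 + 0.5953·3 = -1.0947.
u_4 = c_4 + 0.0000·e_1 − 2.4789·e_2 + 1.0947·e_3 = (-1.4539, -1.3506, 1.5793, 2.4723, 2.4723).
‖u_4‖ = 4.3194, so e_4 = (-0.3366, -0.3127, 0.3656, 0.5724, 0.5724).
Qᵀb = (-0.6030, -2.6041, 1.2460, -2.1255).
Back-substitute: x_4 = -2.1255/4.3194 = -0.4921.
x_3 = (1.2460 + 1.0947·(-0.4921))/2.7342 = 0.2587.
x_2 = (-2.6041 − 0.4006·0.2587 − 2.4789·(-0.4921))/7.2614 = -0.2049.
x_1 = (-0.6030 − 1.8091·(-0.2049) − 0.6030·0.2587 + 0.0000·(-0.4921))/3.3166 = -0.1171.

x = (-0.1171, -0.2049, 0.2587, -0.4921)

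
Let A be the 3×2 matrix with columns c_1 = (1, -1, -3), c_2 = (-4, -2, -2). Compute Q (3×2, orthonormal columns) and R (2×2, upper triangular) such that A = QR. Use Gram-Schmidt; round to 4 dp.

c_1 = (1, -1, -3); ‖c_1‖ = 3.3166, so q_1 = (0.3015, -0.3015, -0.9045).
q_1·c_2 = 0.3015·(-4) + (-0.3015)·(-2) + (-0.9045)·(-2) = 1.2060.
u_2 = c_2 − 1.2060·q_1 = (-4.3636, -1.6364, -0.9091).
‖u_2‖ = 4.7482, so q_2 = (-0.9190, -0.3446, -0.1915).

Q = [[0.3015, -0.9190], [-0.3015, -0.3446], [-0.9045, -0.1915]], R = [[3.3166, 1.2060], [0.0000, 4.7482]]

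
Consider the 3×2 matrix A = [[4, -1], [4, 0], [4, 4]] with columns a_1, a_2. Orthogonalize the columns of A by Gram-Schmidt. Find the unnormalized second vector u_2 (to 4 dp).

a_1 = (4, 4, 4); ‖a_1‖ = 6.9282, so q_1 = (0.5774, 0.5774, 0.5774).
q_1·a_2 = 0.5774·(-1) + 0.5774·0 + 0.5774·4 = 1.7321.
u_2 = a_2 − 1.7321·q_1 = (-2.0000, -1.0000, 3.0000).

u_2 = (-2.0000, -1.0000, 3.0000)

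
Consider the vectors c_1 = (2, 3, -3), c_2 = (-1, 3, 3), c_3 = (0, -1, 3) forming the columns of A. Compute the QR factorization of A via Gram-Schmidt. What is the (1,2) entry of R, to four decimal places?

r_{12} = -0.4264

c_1 = (2, 3, -3); ‖c_1‖ = 4.6904, so e_1 = (0.4264, 0.6396, -0.6396).
r_{12} = e_1·c_2 = -0.4264.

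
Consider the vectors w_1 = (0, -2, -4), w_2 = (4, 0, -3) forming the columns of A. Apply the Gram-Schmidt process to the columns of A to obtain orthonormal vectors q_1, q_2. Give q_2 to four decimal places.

q_1 = w_1/‖w_1‖ = (0, -2, -4)/4.4721 = (0.0000, -0.4472, -0.8944).
r_{12} = q_1·w_2 = 2.6833.
u_2 = w_2 − 2.6833·q_1 = (4.0000, 1.2000, -0.6000).
‖u_2‖ = 4.2190, so q_2 = (0.9481, 0.2844, -0.1422).

q_2 = (0.9481, 0.2844, -0.1422)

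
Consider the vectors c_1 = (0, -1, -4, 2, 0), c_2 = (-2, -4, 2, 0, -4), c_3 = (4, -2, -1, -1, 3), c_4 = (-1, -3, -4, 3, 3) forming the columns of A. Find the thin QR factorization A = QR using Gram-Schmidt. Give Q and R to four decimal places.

Q = [[0.0000, -0.3193, 0.6550, -0.5519], [-0.2182, -0.6690, -0.6349, -0.3092], [-0.8729, 0.1977, 0.0354, 0.2140], [0.4364, 0.0608, -0.2467, 0.2734], [0.0000, -0.6386, 0.3251, 0.6922]], R = [[4.5826, -0.8729, 0.8729, 5.4554], [0.0000, 6.2640, -2.1134, -0.1977], [0.0000, 0.0000, 5.0766, 1.3435], [0.0000, 0.0000, 0.0000, 3.5205]]

c_1 = (0, -1, -4, 2, 0); ‖c_1‖ = 4.5826, so q_1 = (0.0000, -0.2182, -0.8729, 0.4364, 0.0000).
q_1·c_2 = 0.0000·(-2) + (-0.2182)·(-4) + (-0.8729)·2 + 0.4364·0 + 0.0000·(-4) = -0.8729.
u_2 = c_2 + 0.8729·q_1 = (-2.0000, -4.1905, 1.2381, 0.3810, -4.0000).
‖u_2‖ = 6.2640, so q_2 = (-0.3193, -0.6690, 0.1977, 0.0608, -0.6386).
q_1·c_3 = 0.0000·4 + (-0.2182)·(-2) + (-0.8729)·(-1) + 0.4364·(-1) + 0.0000·3 = 0.8729; q_2·c_3 = (-0.3193)·4 + (-0.6690)·(-2) + 0.1977·(-1) + 0.0608·(-1) + (-0.6386)·3 = -2.1134.
u_3 = c_3 − 0.8729·q_1 + 2.1134·q_2 = (3.3252, -3.2233, 0.1796, -1.2524, 1.6505).
‖u_3‖ = 5.0766, so q_3 = (0.6550, -0.6349, 0.0354, -0.2467, 0.3251).
q_1·c_4 = 0.0000·(-1) + (-0.2182)·(-3) + (-0.8729)·(-4) + 0.4364·3 + 0.0000·3 = 5.4554; q_2·c_4 = (-0.3193)·(-1) + (-0.6690)·(-3) + 0.1977·(-4) + 0.0608·3 + (-0.6386)·3 = -0.1977; q_3·c_4 = 0.6550·(-1) + (-0.6349)·(-3) + 0.0354·(-4) + (-0.2467)·3 + 0.3251·3 = 1.3435.
u_4 = c_4 − 5.4554·q_1 + 0.1977·q_2 − 1.3435·q_3 = (-1.9431, -1.0887, 0.7534, 0.9625, 2.4370).
‖u_4‖ = 3.5205, so q_4 = (-0.5519, -0.3092, 0.2140, 0.2734, 0.6922).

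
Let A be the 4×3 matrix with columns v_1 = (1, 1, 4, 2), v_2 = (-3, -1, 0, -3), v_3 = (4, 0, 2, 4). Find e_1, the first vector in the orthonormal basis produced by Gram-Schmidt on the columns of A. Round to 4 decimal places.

e_1 = (0.2132, 0.2132, 0.8528, 0.4264)

v_1 = (1, 1, 4, 2); ‖v_1‖ = 4.6904, so e_1 = (0.2132, 0.2132, 0.8528, 0.4264).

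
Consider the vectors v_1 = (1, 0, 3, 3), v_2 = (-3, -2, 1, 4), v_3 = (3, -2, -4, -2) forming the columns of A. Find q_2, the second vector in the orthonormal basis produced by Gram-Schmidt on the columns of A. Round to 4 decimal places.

q_2 = (-0.7670, -0.4224, -0.1890, 0.4446)

v_1 = (1, 0, 3, 3); ‖v_1‖ = 4.3589, so q_1 = (0.2294, 0.0000, 0.6882, 0.6882).
q_1·v_2 = 0.2294·(-3) + 0.0000·(-2) + 0.6882·1 + 0.6882·4 = 2.7530.
u_2 = v_2 − 2.7530·q_1 = (-3.6316, -2.0000, -0.8947, 2.1053).
‖u_2‖ = 4.7351, so q_2 = (-0.7670, -0.4224, -0.1890, 0.4446).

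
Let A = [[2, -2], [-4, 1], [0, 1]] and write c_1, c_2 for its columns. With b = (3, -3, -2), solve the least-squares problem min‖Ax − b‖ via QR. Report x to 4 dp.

c_1 = (2, -4, 0); ‖c_1‖ = 4.4721, so q_1 = (0.4472, -0.8944, 0.0000).
q_1·c_2 = 0.4472·(-2) + (-0.8944)·1 + 0.0000·1 = -1.7889.
u_2 = c_2 + 1.7889·q_1 = (-1.2000, -0.6000, 1.0000).
‖u_2‖ = 1.6733, so q_2 = (-0.7171, -0.3586, 0.5976).
Qᵀb = (4.0249, -2.2709).
Back-substitute: x_2 = -2.2709/1.6733 = -1.3571.
x_1 = (4.0249 + 1.7889·(-1.3571))/4.4721 = 0.3571.

x = (0.3571, -1.3571)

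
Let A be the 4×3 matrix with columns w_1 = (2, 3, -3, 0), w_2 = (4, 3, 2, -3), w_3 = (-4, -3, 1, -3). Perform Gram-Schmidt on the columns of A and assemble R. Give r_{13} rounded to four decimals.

r_{13} = -4.2640

q_1 = w_1/‖w_1‖ = (2, 3, -3, 0)/4.6904 = (0.4264, 0.6396, -0.6396, 0.0000).
r_{13} = q_1·w_3 = -4.2640.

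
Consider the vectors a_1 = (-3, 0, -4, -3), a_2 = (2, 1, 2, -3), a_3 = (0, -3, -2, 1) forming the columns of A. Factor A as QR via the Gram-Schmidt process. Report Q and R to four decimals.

q_1 = a_1/‖a_1‖ = (-3, 0, -4, -3)/5.8310 = (-0.5145, 0.0000, -0.6860, -0.5145).
r_{12} = q_1·a_2 = -0.8575.
u_2 = a_2 + 0.8575·q_1 = (1.5588, 1.0000, 1.4118, -3.4412).
‖u_2‖ = 4.1551, so q_2 = (0.3752, 0.2407, 0.3398, -0.8282).
r_{13} = q_1·a_3 = 0.8575; r_{23} = q_2·a_3 = -2.2297.
u_3 = a_3 − 0.8575·q_1 + 2.2297·q_2 = (1.2777, -2.4634, -0.6542, -0.4055).
‖u_3‖ = 2.8798, so q_3 = (0.4437, -0.8554, -0.2272, -0.1408).

Q = [[-0.5145, 0.3752, 0.4437], [0.0000, 0.2407, -0.8554], [-0.6860, 0.3398, -0.2272], [-0.5145, -0.8282, -0.1408]], R = [[5.8310, -0.8575, 0.8575], [0.0000, 4.1551, -2.2297], [0.0000, 0.0000, 2.8798]]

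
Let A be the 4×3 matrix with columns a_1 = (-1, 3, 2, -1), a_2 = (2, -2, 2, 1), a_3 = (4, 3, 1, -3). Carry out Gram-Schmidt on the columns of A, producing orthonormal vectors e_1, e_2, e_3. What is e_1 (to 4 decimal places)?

e_1 = (-0.2582, 0.7746, 0.5164, -0.2582)

a_1 = (-1, 3, 2, -1); ‖a_1‖ = 3.8730, so e_1 = (-0.2582, 0.7746, 0.5164, -0.2582).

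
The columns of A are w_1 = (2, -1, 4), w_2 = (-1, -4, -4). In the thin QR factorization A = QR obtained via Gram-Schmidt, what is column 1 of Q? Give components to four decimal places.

w_1 = (2, -1, 4); ‖w_1‖ = 4.5826, so q_1 = (0.4364, -0.2182, 0.8729).

q_1 = (0.4364, -0.2182, 0.8729)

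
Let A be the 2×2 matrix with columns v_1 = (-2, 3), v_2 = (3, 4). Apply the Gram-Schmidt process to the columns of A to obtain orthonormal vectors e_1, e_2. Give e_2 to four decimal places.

e_1 = v_1/‖v_1‖ = (-2, 3)/3.6056 = (-0.5547, 0.8321).
r_{12} = e_1·v_2 = 1.6641.
u_2 = v_2 − 1.6641·e_1 = (3.9231, 2.6154).
‖u_2‖ = 4.7150, so e_2 = (0.8321, 0.5547).

e_2 = (0.8321, 0.5547)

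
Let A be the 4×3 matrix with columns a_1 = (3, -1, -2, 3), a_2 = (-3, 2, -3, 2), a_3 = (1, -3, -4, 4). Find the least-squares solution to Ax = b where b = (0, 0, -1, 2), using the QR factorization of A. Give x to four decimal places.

x = (0.2830, 0.2379, 0.0482)

a_1 = (3, -1, -2, 3); ‖a_1‖ = 4.7958, so q_1 = (0.6255, -0.2085, -0.4170, 0.6255).
q_1·a_2 = 0.6255·(-3) + (-0.2085)·2 + (-0.4170)·(-3) + 0.6255·2 = 0.2085.
u_2 = a_2 − 0.2085·q_1 = (-3.1304, 2.0435, -2.9130, 1.8696).
‖u_2‖ = 5.0948, so q_2 = (-0.6144, 0.4011, -0.5718, 0.3670).
q_1·a_3 = 0.6255·1 + (-0.2085)·(-3) + (-0.4170)·(-4) + 0.6255·4 = 5.4214; q_2·a_3 = (-0.6144)·1 + 0.4011·(-3) + (-0.5718)·(-4) + 0.3670·4 = 1.9372.
u_3 = a_3 − 5.4214·q_1 − 1.9372·q_2 = (-1.2010, -2.6466, -0.6315, -0.1022).
‖u_3‖ = 2.9759, so q_3 = (-0.4036, -0.8893, -0.2122, -0.0343).
Qᵀb = (1.6681, 1.3057, 0.1435).
Back-substitute: x_3 = 0.1435/2.9759 = 0.0482.
x_2 = (1.3057 − 1.9372·0.0482)/5.0948 = 0.2379.
x_1 = (1.6681 − 0.2085·0.2379 − 5.4214·0.0482)/4.7958 = 0.2830.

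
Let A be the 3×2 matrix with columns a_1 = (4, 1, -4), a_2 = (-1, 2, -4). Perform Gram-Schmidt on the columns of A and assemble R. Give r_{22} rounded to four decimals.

r_{22} = 3.8808

a_1 = (4, 1, -4); ‖a_1‖ = 5.7446, so q_1 = (0.6963, 0.1741, -0.6963).
q_1·a_2 = 0.6963·(-1) + 0.1741·2 + (-0.6963)·(-4) = 2.4371.
u_2 = a_2 − 2.4371·q_1 = (-2.6970, 1.5758, -2.3030).
r_{22} = ‖u_2‖ = 3.8808.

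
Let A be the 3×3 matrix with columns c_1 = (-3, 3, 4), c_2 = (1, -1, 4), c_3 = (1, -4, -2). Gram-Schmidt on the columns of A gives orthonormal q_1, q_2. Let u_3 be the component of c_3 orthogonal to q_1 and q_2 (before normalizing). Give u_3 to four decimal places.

q_1 = c_1/‖c_1‖ = (-3, 3, 4)/5.8310 = (-0.5145, 0.5145, 0.6860).
r_{12} = q_1·c_2 = 1.7150.
u_2 = c_2 − 1.7150·q_1 = (1.8824, -1.8824, 2.8235).
‖u_2‖ = 3.8806, so q_2 = (0.4851, -0.4851, 0.7276).
r_{13} = q_1·c_3 = -3.9445; r_{23} = q_2·c_3 = 0.9701.
u_3 = c_3 + 3.9445·q_1 − 0.9701·q_2 = (-1.5000, -1.5000, 0.0000).

u_3 = (-1.5000, -1.5000, 0.0000)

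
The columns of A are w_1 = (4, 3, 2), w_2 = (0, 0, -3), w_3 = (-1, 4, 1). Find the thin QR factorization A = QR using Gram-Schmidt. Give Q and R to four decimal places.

w_1 = (4, 3, 2); ‖w_1‖ = 5.3852, so e_1 = (0.7428, 0.5571, 0.3714).
e_1·w_2 = 0.7428·0 + 0.5571·0 + 0.3714·(-3) = -1.1142.
u_2 = w_2 + 1.1142·e_1 = (0.8276, 0.6207, -2.5862).
‖u_2‖ = 2.7854, so e_2 = (0.2971, 0.2228, -0.9285).
e_1·w_3 = 0.7428·(-1) + 0.5571·4 + 0.3714·1 = 1.8570; e_2·w_3 = 0.2971·(-1) + 0.2228·4 + (-0.9285)·1 = -0.3343.
u_3 = w_3 − 1.8570·e_1 + 0.3343·e_2 = (-2.2800, 3.0400, 0.0000).
‖u_3‖ = 3.8000, so e_3 = (-0.6000, 0.8000, 0.0000).

Q = [[0.7428, 0.2971, -0.6000], [0.5571, 0.2228, 0.8000], [0.3714, -0.9285, 0.0000]], R = [[5.3852, -1.1142, 1.8570], [0.0000, 2.7854, -0.3343], [0.0000, 0.0000, 3.8000]]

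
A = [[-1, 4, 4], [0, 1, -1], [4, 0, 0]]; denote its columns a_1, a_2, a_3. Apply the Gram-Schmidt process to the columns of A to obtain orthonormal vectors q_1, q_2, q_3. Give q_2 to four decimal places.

q_2 = (0.9395, 0.2495, 0.2349)

q_1 = a_1/‖a_1‖ = (-1, 0, 4)/4.1231 = (-0.2425, 0.0000, 0.9701).
r_{12} = q_1·a_2 = -0.9701.
u_2 = a_2 + 0.9701·q_1 = (3.7647, 1.0000, 0.9412).
‖u_2‖ = 4.0073, so q_2 = (0.9395, 0.2495, 0.2349).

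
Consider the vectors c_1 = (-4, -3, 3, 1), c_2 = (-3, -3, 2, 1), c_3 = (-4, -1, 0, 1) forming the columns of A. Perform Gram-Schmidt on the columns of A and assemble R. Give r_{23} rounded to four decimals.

c_1 = (-4, -3, 3, 1); ‖c_1‖ = 5.9161, so e_1 = (-0.6761, -0.5071, 0.5071, 0.1690).
e_1·c_2 = (-0.6761)·(-3) + (-0.5071)·(-3) + 0.5071·2 + 0.1690·1 = 4.7329.
u_2 = c_2 − 4.7329·e_1 = (0.2000, -0.6000, -0.4000, 0.2000).
‖u_2‖ = 0.7746, so e_2 = (0.2582, -0.7746, -0.5164, 0.2582).
r_{23} = e_2·c_3 = 0.0000.

r_{23} = 0.0000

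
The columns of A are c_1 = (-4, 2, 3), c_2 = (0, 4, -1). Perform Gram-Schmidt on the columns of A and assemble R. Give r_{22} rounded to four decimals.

r_{22} = 4.0172

c_1 = (-4, 2, 3); ‖c_1‖ = 5.3852, so q_1 = (-0.7428, 0.3714, 0.5571).
q_1·c_2 = (-0.7428)·0 + 0.3714·4 + 0.5571·(-1) = 0.9285.
u_2 = c_2 − 0.9285·q_1 = (0.6897, 3.6552, -1.5172).
r_{22} = ‖u_2‖ = 4.0172.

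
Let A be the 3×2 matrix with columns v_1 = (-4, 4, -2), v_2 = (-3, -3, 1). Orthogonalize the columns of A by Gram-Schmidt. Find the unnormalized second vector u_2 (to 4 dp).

q_1 = v_1/‖v_1‖ = (-4, 4, -2)/6.0000 = (-0.6667, 0.6667, -0.3333).
r_{12} = q_1·v_2 = -0.3333.
u_2 = v_2 + 0.3333·q_1 = (-3.2222, -2.7778, 0.8889).

u_2 = (-3.2222, -2.7778, 0.8889)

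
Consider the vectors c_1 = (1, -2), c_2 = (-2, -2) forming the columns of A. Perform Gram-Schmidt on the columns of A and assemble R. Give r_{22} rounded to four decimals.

e_1 = c_1/‖c_1‖ = (1, -2)/2.2361 = (0.4472, -0.8944).
r_{12} = e_1·c_2 = 0.8944.
u_2 = c_2 − 0.8944·e_1 = (-2.4000, -1.2000).
r_{22} = ‖u_2‖ = 2.6833.

r_{22} = 2.6833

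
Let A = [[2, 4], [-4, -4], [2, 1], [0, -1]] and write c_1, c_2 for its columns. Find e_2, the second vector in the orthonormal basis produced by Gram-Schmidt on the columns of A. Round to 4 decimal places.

c_1 = (2, -4, 2, 0); ‖c_1‖ = 4.8990, so e_1 = (0.4082, -0.8165, 0.4082, 0.0000).
e_1·c_2 = 0.4082·4 + (-0.8165)·(-4) + 0.4082·1 + 0.0000·(-1) = 5.3072.
u_2 = c_2 − 5.3072·e_1 = (1.8333, 0.3333, -1.1667, -1.0000).
‖u_2‖ = 2.4152, so e_2 = (0.7591, 0.1380, -0.4830, -0.4140).

e_2 = (0.7591, 0.1380, -0.4830, -0.4140)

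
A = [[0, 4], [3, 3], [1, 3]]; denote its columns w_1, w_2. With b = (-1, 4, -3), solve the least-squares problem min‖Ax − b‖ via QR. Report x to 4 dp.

x = (1.6224, -0.6020)

q_1 = w_1/‖w_1‖ = (0, 3, 1)/3.1623 = (0.0000, 0.9487, 0.3162).
r_{12} = q_1·w_2 = 3.7947.
u_2 = w_2 − 3.7947·q_1 = (4.0000, -0.6000, 1.8000).
‖u_2‖ = 4.4272, so q_2 = (0.9035, -0.1355, 0.4066).
Qᵀb = (2.8460, -2.6653).
Back-substitute: x_2 = -2.6653/4.4272 = -0.6020.
x_1 = (2.8460 − 3.7947·(-0.6020))/3.1623 = 1.6224.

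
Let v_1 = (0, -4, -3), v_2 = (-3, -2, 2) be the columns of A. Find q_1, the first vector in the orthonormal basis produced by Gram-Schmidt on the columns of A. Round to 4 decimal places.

q_1 = (0.0000, -0.8000, -0.6000)

q_1 = v_1/‖v_1‖ = (0, -4, -3)/5.0000 = (0.0000, -0.8000, -0.6000).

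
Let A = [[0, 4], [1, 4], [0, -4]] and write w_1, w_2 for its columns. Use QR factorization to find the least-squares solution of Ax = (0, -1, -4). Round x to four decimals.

q_1 = w_1/‖w_1‖ = (0, 1, 0)/1.0000 = (0.0000, 1.0000, 0.0000).
r_{12} = q_1·w_2 = 4.0000.
u_2 = w_2 − 4.0000·q_1 = (4.0000, 0.0000, -4.0000).
‖u_2‖ = 5.6569, so q_2 = (0.7071, 0.0000, -0.7071).
Qᵀb = (-1.0000, 2.8284).
Back-substitute: x_2 = 2.8284/5.6569 = 0.5000.
x_1 = (-1.0000 − 4.0000·0.5000)/1.0000 = -3.0000.

x = (-3.0000, 0.5000)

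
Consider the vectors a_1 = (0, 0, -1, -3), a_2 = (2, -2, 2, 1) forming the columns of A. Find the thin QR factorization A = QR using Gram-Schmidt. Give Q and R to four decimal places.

a_1 = (0, 0, -1, -3); ‖a_1‖ = 3.1623, so q_1 = (0.0000, 0.0000, -0.3162, -0.9487).
q_1·a_2 = 0.0000·2 + 0.0000·(-2) + (-0.3162)·2 + (-0.9487)·1 = -1.5811.
u_2 = a_2 + 1.5811·q_1 = (2.0000, -2.0000, 1.5000, -0.5000).
‖u_2‖ = 3.2404, so q_2 = (0.6172, -0.6172, 0.4629, -0.1543).

Q = [[0.0000, 0.6172], [0.0000, -0.6172], [-0.3162, 0.4629], [-0.9487, -0.1543]], R = [[3.1623, -1.5811], [0.0000, 3.2404]]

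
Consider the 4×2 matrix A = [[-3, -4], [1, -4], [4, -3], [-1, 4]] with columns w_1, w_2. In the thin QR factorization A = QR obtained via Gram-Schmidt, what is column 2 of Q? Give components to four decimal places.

e_2 = (-0.6614, -0.5011, -0.2455, 0.5011)

w_1 = (-3, 1, 4, -1); ‖w_1‖ = 5.1962, so e_1 = (-0.5774, 0.1925, 0.7698, -0.1925).
e_1·w_2 = (-0.5774)·(-4) + 0.1925·(-4) + 0.7698·(-3) + (-0.1925)·4 = -1.5396.
u_2 = w_2 + 1.5396·e_1 = (-4.8889, -3.7037, -1.8148, 3.7037).
‖u_2‖ = 7.3912, so e_2 = (-0.6614, -0.5011, -0.2455, 0.5011).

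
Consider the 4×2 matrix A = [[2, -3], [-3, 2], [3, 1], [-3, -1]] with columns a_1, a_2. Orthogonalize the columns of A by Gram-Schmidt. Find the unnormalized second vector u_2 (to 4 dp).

u_2 = (-2.6129, 1.4194, 1.5806, -1.5806)

a_1 = (2, -3, 3, -3); ‖a_1‖ = 5.5678, so e_1 = (0.3592, -0.5388, 0.5388, -0.5388).
e_1·a_2 = 0.3592·(-3) + (-0.5388)·2 + 0.5388·1 + (-0.5388)·(-1) = -1.0776.
u_2 = a_2 + 1.0776·e_1 = (-2.6129, 1.4194, 1.5806, -1.5806).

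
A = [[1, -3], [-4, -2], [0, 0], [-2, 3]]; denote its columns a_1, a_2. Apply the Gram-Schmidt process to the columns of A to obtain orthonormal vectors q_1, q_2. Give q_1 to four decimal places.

q_1 = (0.2182, -0.8729, 0.0000, -0.4364)

q_1 = a_1/‖a_1‖ = (1, -4, 0, -2)/4.5826 = (0.2182, -0.8729, 0.0000, -0.4364).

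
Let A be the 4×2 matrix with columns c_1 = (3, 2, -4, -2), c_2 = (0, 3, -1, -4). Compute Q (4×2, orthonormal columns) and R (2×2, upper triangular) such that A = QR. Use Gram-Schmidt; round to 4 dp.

Q = [[0.5222, -0.4068], [0.3482, 0.4746], [-0.6963, 0.2938], [-0.3482, -0.7232]], R = [[5.7446, 3.1334], [0.0000, 4.0227]]

c_1 = (3, 2, -4, -2); ‖c_1‖ = 5.7446, so q_1 = (0.5222, 0.3482, -0.6963, -0.3482).
q_1·c_2 = 0.5222·0 + 0.3482·3 + (-0.6963)·(-1) + (-0.3482)·(-4) = 3.1334.
u_2 = c_2 − 3.1334·q_1 = (-1.6364, 1.9091, 1.1818, -2.9091).
‖u_2‖ = 4.0227, so q_2 = (-0.4068, 0.4746, 0.2938, -0.7232).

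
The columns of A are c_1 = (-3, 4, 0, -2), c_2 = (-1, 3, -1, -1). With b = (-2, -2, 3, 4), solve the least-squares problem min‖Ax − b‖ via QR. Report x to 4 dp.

q_1 = c_1/‖c_1‖ = (-3, 4, 0, -2)/5.3852 = (-0.5571, 0.7428, 0.0000, -0.3714).
r_{12} = q_1·c_2 = 3.1568.
u_2 = c_2 − 3.1568·q_1 = (0.7586, 0.6552, -1.0000, 0.1724).
‖u_2‖ = 1.4264, so q_2 = (0.5319, 0.4593, -0.7011, 0.1209).
Qᵀb = (-1.8570, -3.6021).
Back-substitute: x_2 = -3.6021/1.4264 = -2.5254.
x_1 = (-1.8570 − 3.1568·(-2.5254))/5.3852 = 1.1356.

x = (1.1356, -2.5254)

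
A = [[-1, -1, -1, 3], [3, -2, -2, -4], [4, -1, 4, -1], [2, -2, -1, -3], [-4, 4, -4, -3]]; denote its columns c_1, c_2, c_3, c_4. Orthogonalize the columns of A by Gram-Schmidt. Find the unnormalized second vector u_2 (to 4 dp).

u_2 = (-1.6304, -0.1087, 1.5217, -0.7391, 1.4783)

e_1 = c_1/‖c_1‖ = (-1, 3, 4, 2, -4)/6.7823 = (-0.1474, 0.4423, 0.5898, 0.2949, -0.5898).
r_{12} = e_1·c_2 = -4.2758.
u_2 = c_2 + 4.2758·e_1 = (-1.6304, -0.1087, 1.5217, -0.7391, 1.4783).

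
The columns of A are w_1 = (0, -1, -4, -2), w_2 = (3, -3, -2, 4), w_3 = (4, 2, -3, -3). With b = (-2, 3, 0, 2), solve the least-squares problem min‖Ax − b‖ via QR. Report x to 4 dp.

w_1 = (0, -1, -4, -2); ‖w_1‖ = 4.5826, so q_1 = (0.0000, -0.2182, -0.8729, -0.4364).
q_1·w_2 = 0.0000·3 + (-0.2182)·(-3) + (-0.8729)·(-2) + (-0.4364)·4 = 0.6547.
u_2 = w_2 − 0.6547·q_1 = (3.0000, -2.8571, -1.4286, 4.2857).
‖u_2‖ = 6.1296, so q_2 = (0.4894, -0.4661, -0.2331, 0.6992).
q_1·w_3 = 0.0000·4 + (-0.2182)·2 + (-0.8729)·(-3) + (-0.4364)·(-3) = 3.4915; q_2·w_3 = 0.4894·4 + (-0.4661)·2 + (-0.2331)·(-3) + 0.6992·(-3) = -0.3729.
u_3 = w_3 − 3.4915·q_1 + 0.3729·q_2 = (4.1825, 2.5881, -0.0393, -1.2155).
‖u_3‖ = 5.0666, so q_3 = (0.8255, 0.5108, -0.0078, -0.2399).
Qᵀb = (-1.5275, -0.9789, -0.5984).
Back-substitute: x_3 = -0.5984/5.0666 = -0.1181.
x_2 = (-0.9789 + 0.3729·(-0.1181))/6.1296 = -0.1669.
x_1 = (-1.5275 − 0.6547·(-0.1669) − 3.4915·(-0.1181))/4.5826 = -0.2195.

x = (-0.2195, -0.1669, -0.1181)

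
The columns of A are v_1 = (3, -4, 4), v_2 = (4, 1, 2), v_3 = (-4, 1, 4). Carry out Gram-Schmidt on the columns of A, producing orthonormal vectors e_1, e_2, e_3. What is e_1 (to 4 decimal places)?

e_1 = v_1/‖v_1‖ = (3, -4, 4)/6.4031 = (0.4685, -0.6247, 0.6247).

e_1 = (0.4685, -0.6247, 0.6247)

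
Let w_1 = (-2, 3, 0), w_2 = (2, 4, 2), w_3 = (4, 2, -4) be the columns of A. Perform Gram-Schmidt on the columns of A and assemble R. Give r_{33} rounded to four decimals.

r_{33} = 5.5880

w_1 = (-2, 3, 0); ‖w_1‖ = 3.6056, so q_1 = (-0.5547, 0.8321, 0.0000).
q_1·w_2 = (-0.5547)·2 + 0.8321·4 + 0.0000·2 = 2.2188.
u_2 = w_2 − 2.2188·q_1 = (3.2308, 2.1538, 2.0000).
‖u_2‖ = 4.3677, so q_2 = (0.7397, 0.4931, 0.4579).
q_1·w_3 = (-0.5547)·4 + 0.8321·2 + 0.0000·(-4) = -0.5547; q_2·w_3 = 0.7397·4 + 0.4931·2 + 0.4579·(-4) = 2.1134.
u_3 = w_3 + 0.5547·q_1 − 2.1134·q_2 = (2.1290, 1.4194, -4.9677).
r_{33} = ‖u_3‖ = 5.5880.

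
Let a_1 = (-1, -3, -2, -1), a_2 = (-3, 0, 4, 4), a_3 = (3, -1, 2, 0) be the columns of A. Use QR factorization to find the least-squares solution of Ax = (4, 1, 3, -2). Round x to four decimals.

a_1 = (-1, -3, -2, -1); ‖a_1‖ = 3.8730, so e_1 = (-0.2582, -0.7746, -0.5164, -0.2582).
e_1·a_2 = (-0.2582)·(-3) + (-0.7746)·0 + (-0.5164)·4 + (-0.2582)·4 = -2.3238.
u_2 = a_2 + 2.3238·e_1 = (-3.6000, -1.8000, 2.8000, 3.4000).
‖u_2‖ = 5.9666, so e_2 = (-0.6034, -0.3017, 0.4693, 0.5698).
e_1·a_3 = (-0.2582)·3 + (-0.7746)·(-1) + (-0.5164)·2 + (-0.2582)·0 = -1.0328; e_2·a_3 = (-0.6034)·3 + (-0.3017)·(-1) + 0.4693·2 + 0.5698·0 = -0.5698.
u_3 = a_3 + 1.0328·e_1 + 0.5698·e_2 = (2.3895, -1.9719, 1.7341, 0.0581).
‖u_3‖ = 3.5509, so e_3 = (0.6729, -0.5553, 0.4884, 0.0163).
Qᵀb = (-2.8402, -2.4470, 3.5688).
Back-substitute: x_3 = 3.5688/3.5509 = 1.0050.
x_2 = (-2.4470 + 0.5698·1.0050)/5.9666 = -0.3141.
x_1 = (-2.8402 + 2.3238·(-0.3141) + 1.0328·1.0050)/3.8730 = -0.6538.

x = (-0.6538, -0.3141, 1.0050)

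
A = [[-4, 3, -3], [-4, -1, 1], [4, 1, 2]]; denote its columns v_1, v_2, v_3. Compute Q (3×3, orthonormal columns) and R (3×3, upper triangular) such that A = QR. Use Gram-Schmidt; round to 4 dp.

Q = [[-0.5774, 0.8165, 0.0000], [-0.5774, -0.4082, 0.7071], [0.5774, 0.4082, 0.7071]], R = [[6.9282, -0.5774, 2.3094], [0.0000, 3.2660, -2.0412], [0.0000, 0.0000, 2.1213]]

v_1 = (-4, -4, 4); ‖v_1‖ = 6.9282, so e_1 = (-0.5774, -0.5774, 0.5774).
e_1·v_2 = (-0.5774)·3 + (-0.5774)·(-1) + 0.5774·1 = -0.5774.
u_2 = v_2 + 0.5774·e_1 = (2.6667, -1.3333, 1.3333).
‖u_2‖ = 3.2660, so e_2 = (0.8165, -0.4082, 0.4082).
e_1·v_3 = (-0.5774)·(-3) + (-0.5774)·1 + 0.5774·2 = 2.3094; e_2·v_3 = 0.8165·(-3) + (-0.4082)·1 + 0.4082·2 = -2.0412.
u_3 = v_3 − 2.3094·e_1 + 2.0412·e_2 = (0.0000, 1.5000, 1.5000).
‖u_3‖ = 2.1213, so e_3 = (0.0000, 0.7071, 0.7071).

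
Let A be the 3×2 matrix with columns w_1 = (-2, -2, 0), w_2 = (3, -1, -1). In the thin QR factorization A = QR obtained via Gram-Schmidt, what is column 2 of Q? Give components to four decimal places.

q_1 = w_1/‖w_1‖ = (-2, -2, 0)/2.8284 = (-0.7071, -0.7071, 0.0000).
r_{12} = q_1·w_2 = -1.4142.
u_2 = w_2 + 1.4142·q_1 = (2.0000, -2.0000, -1.0000).
‖u_2‖ = 3.0000, so q_2 = (0.6667, -0.6667, -0.3333).

q_2 = (0.6667, -0.6667, -0.3333)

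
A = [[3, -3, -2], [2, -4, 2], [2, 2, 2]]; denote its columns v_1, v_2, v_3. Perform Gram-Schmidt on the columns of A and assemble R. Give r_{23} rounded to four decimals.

v_1 = (3, 2, 2); ‖v_1‖ = 4.1231, so q_1 = (0.7276, 0.4851, 0.4851).
q_1·v_2 = 0.7276·(-3) + 0.4851·(-4) + 0.4851·2 = -3.1530.
u_2 = v_2 + 3.1530·q_1 = (-0.7059, -2.4706, 3.5294).
‖u_2‖ = 4.3656, so q_2 = (-0.1617, -0.5659, 0.8085).
r_{23} = q_2·v_3 = 0.8085.

r_{23} = 0.8085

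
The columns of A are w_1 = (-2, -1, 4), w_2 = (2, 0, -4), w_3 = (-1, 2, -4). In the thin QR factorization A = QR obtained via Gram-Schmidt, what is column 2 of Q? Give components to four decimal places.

q_2 = (0.0976, -0.9759, -0.1952)

w_1 = (-2, -1, 4); ‖w_1‖ = 4.5826, so q_1 = (-0.4364, -0.2182, 0.8729).
q_1·w_2 = (-0.4364)·2 + (-0.2182)·0 + 0.8729·(-4) = -4.3644.
u_2 = w_2 + 4.3644·q_1 = (0.0952, -0.9524, -0.1905).
‖u_2‖ = 0.9759, so q_2 = (0.0976, -0.9759, -0.1952).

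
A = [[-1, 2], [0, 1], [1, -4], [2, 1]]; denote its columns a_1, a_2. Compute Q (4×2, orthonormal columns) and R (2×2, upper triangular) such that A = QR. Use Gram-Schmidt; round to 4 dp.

a_1 = (-1, 0, 1, 2); ‖a_1‖ = 2.4495, so q_1 = (-0.4082, 0.0000, 0.4082, 0.8165).
q_1·a_2 = (-0.4082)·2 + 0.0000·1 + 0.4082·(-4) + 0.8165·1 = -1.6330.
u_2 = a_2 + 1.6330·q_1 = (1.3333, 1.0000, -3.3333, 2.3333).
‖u_2‖ = 4.3970, so q_2 = (0.3032, 0.2274, -0.7581, 0.5307).

Q = [[-0.4082, 0.3032], [0.0000, 0.2274], [0.4082, -0.7581], [0.8165, 0.5307]], R = [[2.4495, -1.6330], [0.0000, 4.3970]]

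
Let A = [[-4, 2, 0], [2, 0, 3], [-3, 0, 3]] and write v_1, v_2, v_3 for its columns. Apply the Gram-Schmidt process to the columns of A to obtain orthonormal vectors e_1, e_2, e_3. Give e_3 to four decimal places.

e_3 = (0.0000, 0.8321, 0.5547)

e_1 = v_1/‖v_1‖ = (-4, 2, -3)/5.3852 = (-0.7428, 0.3714, -0.5571).
r_{12} = e_1·v_2 = -1.4856.
u_2 = v_2 + 1.4856·e_1 = (0.8966, 0.5517, -0.8276).
‖u_2‖ = 1.3391, so e_2 = (0.6695, 0.4120, -0.6180).
r_{13} = e_1·v_3 = -0.5571; r_{23} = e_2·v_3 = -0.6180.
u_3 = v_3 + 0.5571·e_1 + 0.6180·e_2 = (0.0000, 3.4615, 2.3077).
‖u_3‖ = 4.1603, so e_3 = (0.0000, 0.8321, 0.5547).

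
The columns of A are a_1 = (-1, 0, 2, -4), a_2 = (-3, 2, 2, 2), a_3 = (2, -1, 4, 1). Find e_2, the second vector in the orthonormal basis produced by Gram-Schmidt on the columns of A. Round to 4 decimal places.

a_1 = (-1, 0, 2, -4); ‖a_1‖ = 4.5826, so e_1 = (-0.2182, 0.0000, 0.4364, -0.8729).
e_1·a_2 = (-0.2182)·(-3) + 0.0000·2 + 0.4364·2 + (-0.8729)·2 = -0.2182.
u_2 = a_2 + 0.2182·e_1 = (-3.0476, 2.0000, 2.0952, 1.8095).
‖u_2‖ = 4.5774, so e_2 = (-0.6658, 0.4369, 0.4577, 0.3953).

e_2 = (-0.6658, 0.4369, 0.4577, 0.3953)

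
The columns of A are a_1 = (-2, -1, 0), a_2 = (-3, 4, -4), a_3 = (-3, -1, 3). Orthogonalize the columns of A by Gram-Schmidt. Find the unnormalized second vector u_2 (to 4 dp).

e_1 = a_1/‖a_1‖ = (-2, -1, 0)/2.2361 = (-0.8944, -0.4472, 0.0000).
r_{12} = e_1·a_2 = 0.8944.
u_2 = a_2 − 0.8944·e_1 = (-2.2000, 4.4000, -4.0000).

u_2 = (-2.2000, 4.4000, -4.0000)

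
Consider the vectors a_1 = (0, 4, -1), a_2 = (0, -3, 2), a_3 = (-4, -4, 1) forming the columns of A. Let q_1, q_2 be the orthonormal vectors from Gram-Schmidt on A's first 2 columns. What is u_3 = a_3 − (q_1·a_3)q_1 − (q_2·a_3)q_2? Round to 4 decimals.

a_1 = (0, 4, -1); ‖a_1‖ = 4.1231, so q_1 = (0.0000, 0.9701, -0.2425).
q_1·a_2 = 0.0000·0 + 0.9701·(-3) + (-0.2425)·2 = -3.3955.
u_2 = a_2 + 3.3955·q_1 = (0.0000, 0.2941, 1.1765).
‖u_2‖ = 1.2127, so q_2 = (0.0000, 0.2425, 0.9701).
q_1·a_3 = 0.0000·(-4) + 0.9701·(-4) + (-0.2425)·1 = -4.1231; q_2·a_3 = 0.0000·(-4) + 0.2425·(-4) + 0.9701·1 = 0.0000.
u_3 = a_3 + 4.1231·q_1 − 0.0000·q_2 = (-4.0000, 0.0000, 0.0000).

u_3 = (-4.0000, 0.0000, 0.0000)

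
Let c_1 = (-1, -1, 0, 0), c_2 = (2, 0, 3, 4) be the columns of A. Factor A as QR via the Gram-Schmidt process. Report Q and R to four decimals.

Q = [[-0.7071, 0.1925], [-0.7071, -0.1925], [0.0000, 0.5774], [0.0000, 0.7698]], R = [[1.4142, -1.4142], [0.0000, 5.1962]]

e_1 = c_1/‖c_1‖ = (-1, -1, 0, 0)/1.4142 = (-0.7071, -0.7071, 0.0000, 0.0000).
r_{12} = e_1·c_2 = -1.4142.
u_2 = c_2 + 1.4142·e_1 = (1.0000, -1.0000, 3.0000, 4.0000).
‖u_2‖ = 5.1962, so e_2 = (0.1925, -0.1925, 0.5774, 0.7698).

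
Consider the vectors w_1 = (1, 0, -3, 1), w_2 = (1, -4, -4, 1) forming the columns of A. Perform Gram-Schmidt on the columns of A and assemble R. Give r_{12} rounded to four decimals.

r_{12} = 4.2212

q_1 = w_1/‖w_1‖ = (1, 0, -3, 1)/3.3166 = (0.3015, 0.0000, -0.9045, 0.3015).
r_{12} = q_1·w_2 = 4.2212.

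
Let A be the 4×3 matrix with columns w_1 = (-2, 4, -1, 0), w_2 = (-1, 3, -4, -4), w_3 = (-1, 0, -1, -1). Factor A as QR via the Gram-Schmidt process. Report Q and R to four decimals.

Q = [[-0.4364, 0.1386, -0.8800], [0.8729, -0.0831, -0.4640], [-0.2182, -0.6097, -0.0960], [0.0000, -0.7760, -0.0320]], R = [[4.5826, 3.9279, 0.6547], [0.0000, 5.1547, 1.2471], [0.0000, 0.0000, 1.0080]]

w_1 = (-2, 4, -1, 0); ‖w_1‖ = 4.5826, so e_1 = (-0.4364, 0.8729, -0.2182, 0.0000).
e_1·w_2 = (-0.4364)·(-1) + 0.8729·3 + (-0.2182)·(-4) + 0.0000·(-4) = 3.9279.
u_2 = w_2 − 3.9279·e_1 = (0.7143, -0.4286, -3.1429, -4.0000).
‖u_2‖ = 5.1547, so e_2 = (0.1386, -0.0831, -0.6097, -0.7760).
e_1·w_3 = (-0.4364)·(-1) + 0.8729·0 + (-0.2182)·(-1) + 0.0000·(-1) = 0.6547; e_2·w_3 = 0.1386·(-1) + (-0.0831)·0 + (-0.6097)·(-1) + (-0.7760)·(-1) = 1.2471.
u_3 = w_3 − 0.6547·e_1 − 1.2471·e_2 = (-0.8871, -0.4677, -0.0968, -0.0323).
‖u_3‖ = 1.0080, so e_3 = (-0.8800, -0.4640, -0.0960, -0.0320).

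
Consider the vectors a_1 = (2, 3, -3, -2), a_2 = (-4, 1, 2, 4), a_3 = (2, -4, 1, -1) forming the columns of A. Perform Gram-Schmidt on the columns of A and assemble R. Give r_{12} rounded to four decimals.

a_1 = (2, 3, -3, -2); ‖a_1‖ = 5.0990, so e_1 = (0.3922, 0.5883, -0.5883, -0.3922).
r_{12} = e_1·a_2 = -3.7262.

r_{12} = -3.7262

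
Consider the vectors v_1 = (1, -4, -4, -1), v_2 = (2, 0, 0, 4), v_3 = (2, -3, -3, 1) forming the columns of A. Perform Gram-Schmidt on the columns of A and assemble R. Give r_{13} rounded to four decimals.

r_{13} = 4.2875

v_1 = (1, -4, -4, -1); ‖v_1‖ = 5.8310, so e_1 = (0.1715, -0.6860, -0.6860, -0.1715).
r_{13} = e_1·v_3 = 4.2875.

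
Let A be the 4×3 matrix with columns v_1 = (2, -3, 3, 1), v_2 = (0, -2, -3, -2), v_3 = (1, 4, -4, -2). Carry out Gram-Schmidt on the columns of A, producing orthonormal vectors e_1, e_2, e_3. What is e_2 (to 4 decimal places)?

v_1 = (2, -3, 3, 1); ‖v_1‖ = 4.7958, so e_1 = (0.4170, -0.6255, 0.6255, 0.2085).
e_1·v_2 = 0.4170·0 + (-0.6255)·(-2) + 0.6255·(-3) + 0.2085·(-2) = -1.0426.
u_2 = v_2 + 1.0426·e_1 = (0.4348, -2.6522, -2.3478, -1.7826).
‖u_2‖ = 3.9891, so e_2 = (0.1090, -0.6649, -0.5886, -0.4469).

e_2 = (0.1090, -0.6649, -0.5886, -0.4469)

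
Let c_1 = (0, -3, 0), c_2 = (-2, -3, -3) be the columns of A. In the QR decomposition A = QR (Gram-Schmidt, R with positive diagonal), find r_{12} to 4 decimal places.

r_{12} = 3.0000

e_1 = c_1/‖c_1‖ = (0, -3, 0)/3.0000 = (0.0000, -1.0000, 0.0000).
r_{12} = e_1·c_2 = 3.0000.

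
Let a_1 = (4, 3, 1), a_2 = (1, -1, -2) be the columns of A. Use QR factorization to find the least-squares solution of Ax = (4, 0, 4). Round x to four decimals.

a_1 = (4, 3, 1); ‖a_1‖ = 5.0990, so e_1 = (0.7845, 0.5883, 0.1961).
e_1·a_2 = 0.7845·1 + 0.5883·(-1) + 0.1961·(-2) = -0.1961.
u_2 = a_2 + 0.1961·e_1 = (1.1538, -0.8846, -1.9615).
‖u_2‖ = 2.4416, so e_2 = (0.4726, -0.3623, -0.8034).
Qᵀb = (3.9223, -1.3232).
Back-substitute: x_2 = -1.3232/2.4416 = -0.5419.
x_1 = (3.9223 + 0.1961·(-0.5419))/5.0990 = 0.7484.

x = (0.7484, -0.5419)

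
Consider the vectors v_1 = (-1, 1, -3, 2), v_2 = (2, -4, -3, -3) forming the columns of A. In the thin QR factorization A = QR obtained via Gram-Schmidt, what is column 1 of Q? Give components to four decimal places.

q_1 = (-0.2582, 0.2582, -0.7746, 0.5164)

v_1 = (-1, 1, -3, 2); ‖v_1‖ = 3.8730, so q_1 = (-0.2582, 0.2582, -0.7746, 0.5164).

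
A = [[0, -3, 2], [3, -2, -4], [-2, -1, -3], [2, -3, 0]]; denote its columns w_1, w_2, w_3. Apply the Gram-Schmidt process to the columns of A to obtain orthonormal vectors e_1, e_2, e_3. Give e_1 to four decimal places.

e_1 = (0.0000, 0.7276, -0.4851, 0.4851)

w_1 = (0, 3, -2, 2); ‖w_1‖ = 4.1231, so e_1 = (0.0000, 0.7276, -0.4851, 0.4851).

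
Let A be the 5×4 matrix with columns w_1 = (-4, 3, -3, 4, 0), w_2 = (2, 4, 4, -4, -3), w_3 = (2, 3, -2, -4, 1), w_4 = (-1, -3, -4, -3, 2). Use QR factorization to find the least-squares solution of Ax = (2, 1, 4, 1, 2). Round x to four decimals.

q_1 = w_1/‖w_1‖ = (-4, 3, -3, 4, 0)/7.0711 = (-0.5657, 0.4243, -0.4243, 0.5657, 0.0000).
r_{12} = q_1·w_2 = -3.3941.
u_2 = w_2 + 3.3941·q_1 = (0.0800, 5.4400, 2.5600, -2.0800, -3.0000).
‖u_2‖ = 7.0342, so q_2 = (0.0114, 0.7734, 0.3639, -0.2957, -0.4265).
r_{13} = q_1·w_3 = -1.2728; r_{23} = q_2·w_3 = 2.3713.
u_3 = w_3 + 1.2728·q_1 − 2.3713·q_2 = (1.2530, 1.7061, -3.4030, -2.5788, 2.0113).
‖u_3‖ = 5.1727, so q_3 = (0.2422, 0.3298, -0.6579, -0.4985, 0.3888).
r_{14} = q_1·w_4 = -0.7071; r_{24} = q_2·w_4 = -3.7531; r_{34} = q_3·w_4 = 3.6730.
u_4 = w_4 + 0.7071·q_1 + 3.7531·q_2 − 3.6730·q_3 = (-2.2471, -1.0090, -0.5177, -1.8786, -1.0288).
‖u_4‖ = 3.3050, so q_4 = (-0.6799, -0.3053, -0.1566, -0.5684, -0.3113).
Qᵀb = (-1.8385, 1.1032, -1.5381, -3.4827).
Back-substitute: x_4 = -3.4827/3.3050 = -1.0538.
x_3 = (-1.5381 − 3.6730·(-1.0538))/5.1727 = 0.4509.
x_2 = (1.1032 − 2.3713·0.4509 + 3.7531·(-1.0538))/7.0342 = -0.5574.
x_1 = (-1.8385 + 3.3941·(-0.5574) + 1.2728·0.4509 + 0.7071·(-1.0538))/7.0711 = -0.5518.

x = (-0.5518, -0.5574, 0.4509, -1.0538)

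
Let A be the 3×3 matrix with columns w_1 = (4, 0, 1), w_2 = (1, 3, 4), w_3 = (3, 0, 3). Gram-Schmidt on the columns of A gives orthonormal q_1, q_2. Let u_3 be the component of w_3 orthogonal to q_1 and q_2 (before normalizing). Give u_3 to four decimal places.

w_1 = (4, 0, 1); ‖w_1‖ = 4.1231, so q_1 = (0.9701, 0.0000, 0.2425).
q_1·w_2 = 0.9701·1 + 0.0000·3 + 0.2425·4 = 1.9403.
u_2 = w_2 − 1.9403·q_1 = (-0.8824, 3.0000, 3.5294).
‖u_2‖ = 4.7154, so q_2 = (-0.1871, 0.6362, 0.7485).
q_1·w_3 = 0.9701·3 + 0.0000·0 + 0.2425·3 = 3.6380; q_2·w_3 = (-0.1871)·3 + 0.6362·0 + 0.7485·3 = 1.6841.
u_3 = w_3 − 3.6380·q_1 − 1.6841·q_2 = (-0.2143, -1.0714, 0.8571).

u_3 = (-0.2143, -1.0714, 0.8571)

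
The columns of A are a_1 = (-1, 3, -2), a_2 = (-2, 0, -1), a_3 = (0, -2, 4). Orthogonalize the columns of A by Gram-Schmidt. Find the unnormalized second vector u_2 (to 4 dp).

u_2 = (-1.7143, -0.8571, -0.4286)

a_1 = (-1, 3, -2); ‖a_1‖ = 3.7417, so q_1 = (-0.2673, 0.8018, -0.5345).
q_1·a_2 = (-0.2673)·(-2) + 0.8018·0 + (-0.5345)·(-1) = 1.0690.
u_2 = a_2 − 1.0690·q_1 = (-1.7143, -0.8571, -0.4286).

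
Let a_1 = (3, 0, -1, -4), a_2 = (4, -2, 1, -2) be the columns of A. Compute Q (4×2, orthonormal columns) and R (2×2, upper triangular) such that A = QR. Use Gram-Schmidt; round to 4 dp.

q_1 = a_1/‖a_1‖ = (3, 0, -1, -4)/5.0990 = (0.5883, 0.0000, -0.1961, -0.7845).
r_{12} = q_1·a_2 = 3.7262.
u_2 = a_2 − 3.7262·q_1 = (1.8077, -2.0000, 1.7308, 0.9231).
‖u_2‖ = 3.3340, so q_2 = (0.5422, -0.5999, 0.5191, 0.2769).

Q = [[0.5883, 0.5422], [0.0000, -0.5999], [-0.1961, 0.5191], [-0.7845, 0.2769]], R = [[5.0990, 3.7262], [0.0000, 3.3340]]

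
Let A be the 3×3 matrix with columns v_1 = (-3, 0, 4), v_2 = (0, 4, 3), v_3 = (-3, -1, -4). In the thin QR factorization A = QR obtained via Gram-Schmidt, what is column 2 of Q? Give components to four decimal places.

v_1 = (-3, 0, 4); ‖v_1‖ = 5.0000, so q_1 = (-0.6000, 0.0000, 0.8000).
q_1·v_2 = (-0.6000)·0 + 0.0000·4 + 0.8000·3 = 2.4000.
u_2 = v_2 − 2.4000·q_1 = (1.4400, 4.0000, 1.0800).
‖u_2‖ = 4.3863, so q_2 = (0.3283, 0.9119, 0.2462).

q_2 = (0.3283, 0.9119, 0.2462)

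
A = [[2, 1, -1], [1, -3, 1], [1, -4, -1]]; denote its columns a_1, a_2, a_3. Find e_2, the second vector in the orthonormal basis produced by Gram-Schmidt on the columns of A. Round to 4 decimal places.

a_1 = (2, 1, 1); ‖a_1‖ = 2.4495, so e_1 = (0.8165, 0.4082, 0.4082).
e_1·a_2 = 0.8165·1 + 0.4082·(-3) + 0.4082·(-4) = -2.0412.
u_2 = a_2 + 2.0412·e_1 = (2.6667, -2.1667, -3.1667).
‖u_2‖ = 4.6726, so e_2 = (0.5707, -0.4637, -0.6777).

e_2 = (0.5707, -0.4637, -0.6777)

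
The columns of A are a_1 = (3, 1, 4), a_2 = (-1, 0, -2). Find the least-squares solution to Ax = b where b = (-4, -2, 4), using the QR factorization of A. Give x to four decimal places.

q_1 = a_1/‖a_1‖ = (3, 1, 4)/5.0990 = (0.5883, 0.1961, 0.7845).
r_{12} = q_1·a_2 = -2.1573.
u_2 = a_2 + 2.1573·q_1 = (0.2692, 0.4231, -0.3077).
‖u_2‖ = 0.5883, so q_2 = (0.4576, 0.7191, -0.5230).
Qᵀb = (0.3922, -5.3605).
Back-substitute: x_2 = -5.3605/0.5883 = -9.1111.
x_1 = (0.3922 + 2.1573·(-9.1111))/5.0990 = -3.7778.

x = (-3.7778, -9.1111)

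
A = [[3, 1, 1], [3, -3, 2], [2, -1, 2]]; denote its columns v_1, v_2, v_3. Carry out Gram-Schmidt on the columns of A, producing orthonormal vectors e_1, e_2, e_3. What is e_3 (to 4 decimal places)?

e_3 = (-0.2249, -0.3748, 0.8994)

e_1 = v_1/‖v_1‖ = (3, 3, 2)/4.6904 = (0.6396, 0.6396, 0.4264).
r_{12} = e_1·v_2 = -1.7056.
u_2 = v_2 + 1.7056·e_1 = (2.0909, -1.9091, -0.2727).
‖u_2‖ = 2.8445, so e_2 = (0.7351, -0.6712, -0.0959).
r_{13} = e_1·v_3 = 2.7716; r_{23} = e_2·v_3 = -0.7990.
u_3 = v_3 − 2.7716·e_1 + 0.7990·e_2 = (-0.1854, -0.3090, 0.7416).
‖u_3‖ = 0.8245, so e_3 = (-0.2249, -0.3748, 0.8994).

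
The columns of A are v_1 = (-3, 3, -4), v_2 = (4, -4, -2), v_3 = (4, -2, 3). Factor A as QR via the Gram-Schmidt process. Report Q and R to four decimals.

v_1 = (-3, 3, -4); ‖v_1‖ = 5.8310, so q_1 = (-0.5145, 0.5145, -0.6860).
q_1·v_2 = (-0.5145)·4 + 0.5145·(-4) + (-0.6860)·(-2) = -2.7440.
u_2 = v_2 + 2.7440·q_1 = (2.5882, -2.5882, -3.8824).
‖u_2‖ = 5.3358, so q_2 = (0.4851, -0.4851, -0.7276).
q_1·v_3 = (-0.5145)·4 + 0.5145·(-2) + (-0.6860)·3 = -5.1450; q_2·v_3 = 0.4851·4 + (-0.4851)·(-2) + (-0.7276)·3 = 0.7276.
u_3 = v_3 + 5.1450·q_1 − 0.7276·q_2 = (1.0000, 1.0000, 0.0000).
‖u_3‖ = 1.4142, so q_3 = (0.7071, 0.7071, 0.0000).

Q = [[-0.5145, 0.4851, 0.7071], [0.5145, -0.4851, 0.7071], [-0.6860, -0.7276, 0.0000]], R = [[5.8310, -2.7440, -5.1450], [0.0000, 5.3358, 0.7276], [0.0000, 0.0000, 1.4142]]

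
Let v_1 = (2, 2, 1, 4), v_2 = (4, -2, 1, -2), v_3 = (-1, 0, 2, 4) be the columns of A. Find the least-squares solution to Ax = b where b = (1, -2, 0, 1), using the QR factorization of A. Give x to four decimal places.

x = (-0.1685, 0.4055, 0.4644)

v_1 = (2, 2, 1, 4); ‖v_1‖ = 5.0000, so q_1 = (0.4000, 0.4000, 0.2000, 0.8000).
q_1·v_2 = 0.4000·4 + 0.4000·(-2) + 0.2000·1 + 0.8000·(-2) = -0.6000.
u_2 = v_2 + 0.6000·q_1 = (4.2400, -1.7600, 1.1200, -1.5200).
‖u_2‖ = 4.9639, so q_2 = (0.8542, -0.3546, 0.2256, -0.3062).
q_1·v_3 = 0.4000·(-1) + 0.4000·0 + 0.2000·2 + 0.8000·4 = 3.2000; q_2·v_3 = 0.8542·(-1) + (-0.3546)·0 + 0.2256·2 + (-0.3062)·4 = -1.6278.
u_3 = v_3 − 3.2000·q_1 + 1.6278·q_2 = (-0.8896, -1.8571, 1.7273, 0.9416).
‖u_3‖ = 2.8479, so q_3 = (-0.3124, -0.6521, 0.6065, 0.3306).
Qᵀb = (0.4000, 1.2571, 1.3225).
Back-substitute: x_3 = 1.3225/2.8479 = 0.4644.
x_2 = (1.2571 + 1.6278·0.4644)/4.9639 = 0.4055.
x_1 = (0.4000 + 0.6000·0.4055 − 3.2000·0.4644)/5.0000 = -0.1685.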